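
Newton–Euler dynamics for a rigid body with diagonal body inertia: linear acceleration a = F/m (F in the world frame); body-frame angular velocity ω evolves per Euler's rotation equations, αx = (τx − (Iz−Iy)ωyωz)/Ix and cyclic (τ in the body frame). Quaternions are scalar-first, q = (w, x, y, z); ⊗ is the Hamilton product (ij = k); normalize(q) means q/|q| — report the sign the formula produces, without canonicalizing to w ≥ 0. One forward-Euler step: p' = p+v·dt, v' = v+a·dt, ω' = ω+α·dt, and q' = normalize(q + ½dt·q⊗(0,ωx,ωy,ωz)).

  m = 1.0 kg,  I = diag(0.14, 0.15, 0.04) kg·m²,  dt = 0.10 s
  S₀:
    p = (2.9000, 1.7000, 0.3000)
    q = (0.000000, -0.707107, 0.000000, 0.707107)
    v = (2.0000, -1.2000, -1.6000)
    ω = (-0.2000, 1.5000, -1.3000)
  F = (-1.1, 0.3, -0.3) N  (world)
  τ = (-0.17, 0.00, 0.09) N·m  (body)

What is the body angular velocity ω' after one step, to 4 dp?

ω×(Iω) gyroscopic = (0.2145, 0.0260, -0.0030)
angular accel α = (-2.7464, -0.1733, 2.3250)
ω' = ω + α·dt = (-0.4746, 1.4827, -1.0675)

ω' = (-0.4746, 1.4827, -1.0675)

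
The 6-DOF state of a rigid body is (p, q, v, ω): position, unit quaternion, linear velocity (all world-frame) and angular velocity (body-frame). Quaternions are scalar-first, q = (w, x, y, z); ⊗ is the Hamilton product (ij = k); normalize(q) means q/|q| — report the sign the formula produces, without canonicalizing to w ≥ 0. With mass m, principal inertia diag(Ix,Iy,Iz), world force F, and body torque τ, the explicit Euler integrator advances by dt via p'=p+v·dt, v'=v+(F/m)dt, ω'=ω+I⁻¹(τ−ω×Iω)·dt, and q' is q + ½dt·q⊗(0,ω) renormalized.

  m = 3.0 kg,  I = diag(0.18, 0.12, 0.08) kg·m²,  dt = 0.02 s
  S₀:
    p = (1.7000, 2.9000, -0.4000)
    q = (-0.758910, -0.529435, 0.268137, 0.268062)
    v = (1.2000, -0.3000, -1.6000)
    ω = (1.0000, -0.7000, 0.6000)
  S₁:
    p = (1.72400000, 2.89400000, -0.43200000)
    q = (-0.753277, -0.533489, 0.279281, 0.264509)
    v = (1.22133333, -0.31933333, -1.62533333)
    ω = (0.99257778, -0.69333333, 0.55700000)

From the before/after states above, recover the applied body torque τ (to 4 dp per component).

τ = (-0.0500, 0.1000, -0.1300)

rate change Δω = (-0.00742222, 0.00666667, -0.04300000)
applied torque τ = (-0.0500, 0.1000, -0.1300)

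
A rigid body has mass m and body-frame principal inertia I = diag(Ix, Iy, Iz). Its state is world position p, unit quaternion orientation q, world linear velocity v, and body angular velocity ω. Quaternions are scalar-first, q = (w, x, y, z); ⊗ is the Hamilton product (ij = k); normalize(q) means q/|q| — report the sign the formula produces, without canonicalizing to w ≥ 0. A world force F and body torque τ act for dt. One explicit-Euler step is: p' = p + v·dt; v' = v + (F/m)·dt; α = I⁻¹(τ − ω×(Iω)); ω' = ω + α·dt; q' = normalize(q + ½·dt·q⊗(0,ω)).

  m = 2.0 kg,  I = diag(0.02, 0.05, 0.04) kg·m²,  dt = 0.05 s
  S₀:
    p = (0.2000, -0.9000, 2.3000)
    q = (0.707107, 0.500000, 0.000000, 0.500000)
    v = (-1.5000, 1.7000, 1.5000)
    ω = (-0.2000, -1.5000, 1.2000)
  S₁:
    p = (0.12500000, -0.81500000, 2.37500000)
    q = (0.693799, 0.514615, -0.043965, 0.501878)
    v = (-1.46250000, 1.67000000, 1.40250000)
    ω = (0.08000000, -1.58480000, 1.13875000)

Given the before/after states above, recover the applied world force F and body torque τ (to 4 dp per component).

F = (1.5000, -1.2000, -3.9000)
τ = (0.1300, -0.0800, -0.0400)

velocity change Δv = (0.03750000, -0.03000000, -0.09750000)
m·(v₁−v₀)/dt = (1.5000, -1.2000, -3.9000)
rate change Δω = (0.28000000, -0.08480000, -0.06125000)
τ = I·(Δω/dt) + ω₀×(Iω₀) = (0.1300, -0.0800, -0.0400)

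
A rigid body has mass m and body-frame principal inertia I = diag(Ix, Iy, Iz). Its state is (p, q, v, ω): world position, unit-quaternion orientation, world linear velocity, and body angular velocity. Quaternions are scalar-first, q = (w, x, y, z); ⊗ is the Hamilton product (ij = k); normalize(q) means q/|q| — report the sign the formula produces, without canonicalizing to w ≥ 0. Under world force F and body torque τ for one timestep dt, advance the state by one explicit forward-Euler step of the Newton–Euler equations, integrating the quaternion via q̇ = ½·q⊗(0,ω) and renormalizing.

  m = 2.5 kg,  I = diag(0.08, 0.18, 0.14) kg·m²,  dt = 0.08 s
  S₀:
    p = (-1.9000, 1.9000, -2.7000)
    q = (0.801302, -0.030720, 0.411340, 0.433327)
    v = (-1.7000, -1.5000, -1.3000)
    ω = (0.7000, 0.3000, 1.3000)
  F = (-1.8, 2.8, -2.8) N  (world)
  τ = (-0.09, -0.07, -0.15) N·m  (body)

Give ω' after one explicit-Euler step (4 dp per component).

angular accel α = (-0.9300, -0.0856, -1.2214)
new body rate ω' = (0.6256, 0.2932, 1.2023)

ω' = (0.6256, 0.2932, 1.2023)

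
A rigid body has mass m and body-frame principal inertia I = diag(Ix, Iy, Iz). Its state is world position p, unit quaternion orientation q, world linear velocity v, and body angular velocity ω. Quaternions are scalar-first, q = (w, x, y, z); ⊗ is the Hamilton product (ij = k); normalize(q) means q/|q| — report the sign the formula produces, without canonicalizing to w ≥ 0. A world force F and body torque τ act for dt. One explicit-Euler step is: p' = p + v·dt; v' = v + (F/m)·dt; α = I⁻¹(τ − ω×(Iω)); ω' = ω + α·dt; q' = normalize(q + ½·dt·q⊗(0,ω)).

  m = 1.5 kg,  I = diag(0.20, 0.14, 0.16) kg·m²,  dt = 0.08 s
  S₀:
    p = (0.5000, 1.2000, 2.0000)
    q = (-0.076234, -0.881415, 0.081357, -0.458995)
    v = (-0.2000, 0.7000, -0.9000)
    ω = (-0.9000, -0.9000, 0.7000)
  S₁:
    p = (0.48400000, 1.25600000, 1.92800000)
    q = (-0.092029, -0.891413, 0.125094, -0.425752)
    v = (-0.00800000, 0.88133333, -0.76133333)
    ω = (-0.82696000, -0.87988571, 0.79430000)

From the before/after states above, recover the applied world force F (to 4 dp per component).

v₁ − v₀ = (0.19200000, 0.18133333, 0.13866667)
F = m·Δv/dt = (3.6000, 3.4000, 2.6000)

F = (3.6000, 3.4000, 2.6000)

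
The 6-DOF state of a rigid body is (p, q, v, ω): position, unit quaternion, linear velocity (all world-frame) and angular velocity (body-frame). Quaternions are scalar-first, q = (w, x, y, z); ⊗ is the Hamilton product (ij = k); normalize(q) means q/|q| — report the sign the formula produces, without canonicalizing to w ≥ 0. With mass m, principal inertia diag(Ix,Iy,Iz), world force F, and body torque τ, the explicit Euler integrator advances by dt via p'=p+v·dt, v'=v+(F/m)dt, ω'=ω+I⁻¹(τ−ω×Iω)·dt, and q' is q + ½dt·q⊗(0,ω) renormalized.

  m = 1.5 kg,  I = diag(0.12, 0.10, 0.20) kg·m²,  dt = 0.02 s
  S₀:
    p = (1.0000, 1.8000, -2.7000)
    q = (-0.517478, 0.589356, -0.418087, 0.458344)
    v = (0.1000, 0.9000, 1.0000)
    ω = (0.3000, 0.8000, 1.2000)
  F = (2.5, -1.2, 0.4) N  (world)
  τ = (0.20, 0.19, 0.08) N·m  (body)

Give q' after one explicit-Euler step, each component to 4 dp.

2q̇ = q⊗(0,ω) = (-0.3923500, -1.0236230, -0.9837064, -0.0240627)
q + ½dt·q⊗(0,ω), renormalized = (-0.5213, 0.5791, -0.4279, 0.4581)

q' = (-0.5213, 0.5791, -0.4279, 0.4581)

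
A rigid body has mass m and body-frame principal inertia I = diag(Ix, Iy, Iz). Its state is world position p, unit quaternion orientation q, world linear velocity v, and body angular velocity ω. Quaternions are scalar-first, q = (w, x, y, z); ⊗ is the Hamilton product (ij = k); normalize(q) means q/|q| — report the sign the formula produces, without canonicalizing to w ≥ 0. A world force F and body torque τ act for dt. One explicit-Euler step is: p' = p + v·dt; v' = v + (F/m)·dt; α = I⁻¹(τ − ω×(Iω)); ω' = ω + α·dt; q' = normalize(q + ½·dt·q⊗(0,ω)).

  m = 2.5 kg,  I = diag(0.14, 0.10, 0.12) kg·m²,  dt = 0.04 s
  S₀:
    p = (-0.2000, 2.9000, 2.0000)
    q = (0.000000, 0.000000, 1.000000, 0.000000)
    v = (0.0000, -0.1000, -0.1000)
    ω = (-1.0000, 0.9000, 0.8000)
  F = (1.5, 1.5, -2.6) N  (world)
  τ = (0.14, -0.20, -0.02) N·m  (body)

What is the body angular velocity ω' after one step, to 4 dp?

ω' = (-0.9641, 0.8264, 0.7813)

angular accel α = (0.8971, -1.8400, -0.4667)
ω + α·dt = (-0.9641, 0.8264, 0.7813)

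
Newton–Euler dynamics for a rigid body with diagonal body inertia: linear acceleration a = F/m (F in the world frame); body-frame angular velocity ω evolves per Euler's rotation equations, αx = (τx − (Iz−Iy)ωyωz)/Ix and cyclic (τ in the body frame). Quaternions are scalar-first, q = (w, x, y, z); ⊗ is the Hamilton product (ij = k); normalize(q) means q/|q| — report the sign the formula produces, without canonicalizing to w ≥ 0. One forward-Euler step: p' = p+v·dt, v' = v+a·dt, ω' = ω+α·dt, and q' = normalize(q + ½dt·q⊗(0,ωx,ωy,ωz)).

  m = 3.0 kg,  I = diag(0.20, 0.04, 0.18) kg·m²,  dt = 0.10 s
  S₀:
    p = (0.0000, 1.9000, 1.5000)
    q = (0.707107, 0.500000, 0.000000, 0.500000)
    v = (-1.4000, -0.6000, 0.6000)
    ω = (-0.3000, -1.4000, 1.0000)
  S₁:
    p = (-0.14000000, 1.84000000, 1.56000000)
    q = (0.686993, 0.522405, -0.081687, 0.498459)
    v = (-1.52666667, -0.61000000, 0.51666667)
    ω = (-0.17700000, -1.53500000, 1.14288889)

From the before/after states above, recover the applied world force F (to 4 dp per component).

F = (-3.8000, -0.3000, -2.5000)

Δv = v₁−v₀ = (-0.12666667, -0.01000000, -0.08333333)
applied force F = (-3.8000, -0.3000, -2.5000)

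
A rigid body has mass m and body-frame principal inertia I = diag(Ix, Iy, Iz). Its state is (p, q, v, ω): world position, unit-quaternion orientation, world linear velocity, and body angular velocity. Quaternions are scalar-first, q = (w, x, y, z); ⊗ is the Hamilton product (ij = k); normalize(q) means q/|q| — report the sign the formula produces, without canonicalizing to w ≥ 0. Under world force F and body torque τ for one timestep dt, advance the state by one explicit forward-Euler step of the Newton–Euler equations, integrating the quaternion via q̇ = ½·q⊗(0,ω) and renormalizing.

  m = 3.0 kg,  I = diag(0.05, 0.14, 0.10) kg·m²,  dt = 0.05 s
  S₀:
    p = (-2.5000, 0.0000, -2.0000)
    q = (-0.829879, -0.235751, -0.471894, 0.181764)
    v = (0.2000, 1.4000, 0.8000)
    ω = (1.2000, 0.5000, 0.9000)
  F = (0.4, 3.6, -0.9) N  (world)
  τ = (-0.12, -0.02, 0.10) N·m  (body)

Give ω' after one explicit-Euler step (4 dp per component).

gyro term ω×Iω = (-0.0180, -0.0540, 0.0540)
angular accel α = (-2.0400, 0.2429, 0.4600)
ω + α·dt = (1.0980, 0.5121, 0.9230)

ω' = (1.0980, 0.5121, 0.9230)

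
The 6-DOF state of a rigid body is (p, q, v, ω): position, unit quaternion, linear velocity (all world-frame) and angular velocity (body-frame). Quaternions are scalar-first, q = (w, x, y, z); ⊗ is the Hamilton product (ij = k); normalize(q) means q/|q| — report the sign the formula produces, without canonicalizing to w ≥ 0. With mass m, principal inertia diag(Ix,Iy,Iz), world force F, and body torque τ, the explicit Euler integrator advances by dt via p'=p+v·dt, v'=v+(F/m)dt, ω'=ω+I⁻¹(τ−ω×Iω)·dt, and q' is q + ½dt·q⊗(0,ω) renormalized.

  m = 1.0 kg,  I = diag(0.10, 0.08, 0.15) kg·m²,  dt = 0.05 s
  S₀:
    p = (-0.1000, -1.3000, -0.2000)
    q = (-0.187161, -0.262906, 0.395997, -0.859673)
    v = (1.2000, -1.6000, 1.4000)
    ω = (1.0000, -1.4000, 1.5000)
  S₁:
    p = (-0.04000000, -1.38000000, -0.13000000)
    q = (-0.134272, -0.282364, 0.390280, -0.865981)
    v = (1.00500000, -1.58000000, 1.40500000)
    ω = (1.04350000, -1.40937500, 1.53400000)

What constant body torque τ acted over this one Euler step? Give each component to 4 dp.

τ = (-0.0600, -0.0900, 0.1300)

Δω = ω₁−ω₀ = (0.04350000, -0.00937500, 0.03400000)
precession coupling = (-0.1470, -0.0750, 0.0280)
I·α + gyro = (-0.0600, -0.0900, 0.1300)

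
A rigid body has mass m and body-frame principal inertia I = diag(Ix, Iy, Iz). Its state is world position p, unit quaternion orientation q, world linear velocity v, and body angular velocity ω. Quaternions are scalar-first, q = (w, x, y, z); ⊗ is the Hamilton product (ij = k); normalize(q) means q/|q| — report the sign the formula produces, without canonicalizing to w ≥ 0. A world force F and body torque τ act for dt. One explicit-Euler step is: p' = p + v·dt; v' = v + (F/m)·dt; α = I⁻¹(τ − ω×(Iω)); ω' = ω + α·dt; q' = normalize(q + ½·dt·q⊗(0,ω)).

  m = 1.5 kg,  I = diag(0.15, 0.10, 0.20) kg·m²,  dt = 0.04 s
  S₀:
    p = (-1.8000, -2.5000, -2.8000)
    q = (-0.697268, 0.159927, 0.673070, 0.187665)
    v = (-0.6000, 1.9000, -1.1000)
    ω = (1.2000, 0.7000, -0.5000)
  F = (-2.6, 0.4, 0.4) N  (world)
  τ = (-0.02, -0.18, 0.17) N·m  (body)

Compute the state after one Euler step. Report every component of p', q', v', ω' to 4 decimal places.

p' = (-1.8240, -2.4240, -2.8440)
q' = (-0.7083, 0.1338, 0.6691, 0.1806)
v' = (-0.6693, 1.9107, -1.0893)
ω' = (1.2040, 0.6160, -0.4576)

a = (-1.7333, 0.2667, 0.2667)
p' = p + v·dt = (-1.8240, -2.4240, -2.8440)
v' = v + a·dt = (-0.6693, 1.9107, -1.0893)
ω×(Iω) gyroscopic = (-0.0350, 0.0300, -0.0420)
(τ − ω×Iω)/I = (0.1000, -2.1000, 1.0600)
new body rate ω' = (1.2040, 0.6160, -0.4576)
Hamilton product q⊗(0,ω) = (-0.5692289, -1.3046221, -0.1829261, -0.3471011)
updated quaternion q' = (-0.7083, 0.1338, 0.6691, 0.1806)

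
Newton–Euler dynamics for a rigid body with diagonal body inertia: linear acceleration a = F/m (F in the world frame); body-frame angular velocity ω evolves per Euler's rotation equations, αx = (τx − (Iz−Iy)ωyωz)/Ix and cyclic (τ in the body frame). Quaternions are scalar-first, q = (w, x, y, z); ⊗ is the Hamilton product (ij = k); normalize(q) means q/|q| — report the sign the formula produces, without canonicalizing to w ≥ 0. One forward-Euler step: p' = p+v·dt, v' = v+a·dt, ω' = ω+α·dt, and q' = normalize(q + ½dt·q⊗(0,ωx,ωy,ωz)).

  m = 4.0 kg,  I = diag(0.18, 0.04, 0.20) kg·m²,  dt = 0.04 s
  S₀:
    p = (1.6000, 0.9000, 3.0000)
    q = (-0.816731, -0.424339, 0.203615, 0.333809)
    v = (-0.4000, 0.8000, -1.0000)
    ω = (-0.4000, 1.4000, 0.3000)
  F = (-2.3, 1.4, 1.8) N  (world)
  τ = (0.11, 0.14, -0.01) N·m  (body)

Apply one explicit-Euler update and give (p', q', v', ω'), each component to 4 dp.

linear accel F/m = (-0.5750, 0.3500, 0.4500)
p' = p + v·dt = (1.5840, 0.9320, 2.9600)
v' = v + a·dt = (-0.4230, 0.8140, -0.9820)
precession coupling ω×(Iω) = (0.0672, 0.0024, 0.0784)
α = I⁻¹(τ − ω×Iω) = (0.2378, 3.4400, -0.4420)
new body rate ω' = (-0.3905, 1.5376, 0.2823)
Hamilton product q⊗(0,ω) = (-0.5549393, -0.0795557, -1.1496453, -0.7576479)
q + ½dt·q⊗(0,ω), renormalized = (-0.8275, -0.4257, 0.1805, 0.3185)

p' = (1.5840, 0.9320, 2.9600)
q' = (-0.8275, -0.4257, 0.1805, 0.3185)
v' = (-0.4230, 0.8140, -0.9820)
ω' = (-0.3905, 1.5376, 0.2823)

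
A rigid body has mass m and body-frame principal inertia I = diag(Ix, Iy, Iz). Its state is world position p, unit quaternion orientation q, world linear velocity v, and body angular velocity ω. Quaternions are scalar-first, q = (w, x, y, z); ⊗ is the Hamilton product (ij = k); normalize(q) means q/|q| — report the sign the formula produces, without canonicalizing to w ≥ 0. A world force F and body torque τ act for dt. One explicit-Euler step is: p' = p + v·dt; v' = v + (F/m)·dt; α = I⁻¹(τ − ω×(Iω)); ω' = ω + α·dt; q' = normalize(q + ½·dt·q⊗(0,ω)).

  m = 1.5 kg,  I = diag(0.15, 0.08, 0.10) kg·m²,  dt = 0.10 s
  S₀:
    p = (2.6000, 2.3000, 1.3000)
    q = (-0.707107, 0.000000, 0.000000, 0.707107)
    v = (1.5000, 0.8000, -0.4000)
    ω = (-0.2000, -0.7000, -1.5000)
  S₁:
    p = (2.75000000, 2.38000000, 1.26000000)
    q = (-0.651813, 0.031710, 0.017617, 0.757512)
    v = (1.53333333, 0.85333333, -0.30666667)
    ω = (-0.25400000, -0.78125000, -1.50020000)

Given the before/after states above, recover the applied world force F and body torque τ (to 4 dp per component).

rate change Δω = (-0.05400000, -0.08125000, -0.00020000)
I·α + gyro = (-0.0600, -0.0500, -0.0100)
velocity change Δv = (0.03333333, 0.05333333, 0.09333333)
m·(v₁−v₀)/dt = (0.5000, 0.8000, 1.4000)

F = (0.5000, 0.8000, 1.4000)
τ = (-0.0600, -0.0500, -0.0100)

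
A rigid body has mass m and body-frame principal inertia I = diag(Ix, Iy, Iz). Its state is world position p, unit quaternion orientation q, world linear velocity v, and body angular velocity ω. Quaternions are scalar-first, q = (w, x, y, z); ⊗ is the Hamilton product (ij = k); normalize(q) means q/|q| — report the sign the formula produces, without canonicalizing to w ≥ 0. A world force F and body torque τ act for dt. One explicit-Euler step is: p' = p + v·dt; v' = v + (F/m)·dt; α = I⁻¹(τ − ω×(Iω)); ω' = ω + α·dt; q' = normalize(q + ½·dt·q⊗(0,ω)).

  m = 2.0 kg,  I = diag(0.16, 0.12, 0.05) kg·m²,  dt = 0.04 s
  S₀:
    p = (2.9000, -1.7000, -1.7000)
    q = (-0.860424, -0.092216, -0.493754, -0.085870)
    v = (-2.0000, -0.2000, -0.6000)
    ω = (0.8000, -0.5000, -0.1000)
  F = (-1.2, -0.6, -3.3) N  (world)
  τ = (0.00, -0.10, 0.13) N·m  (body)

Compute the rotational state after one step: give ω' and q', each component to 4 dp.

gyro term ω×Iω = (-0.0035, -0.0088, 0.0160)
angular accel α = (0.0219, -0.7600, 2.2800)
new body rate ω' = (0.8009, -0.5304, -0.0088)
q⊗(0,ω) = (-0.1816912, -0.6818988, 0.3522944, 0.5271536)
q + ½dt·q⊗(0,ω), renormalized = (-0.8639, -0.1058, -0.4866, -0.0753)

ω' = (0.8009, -0.5304, -0.0088)
q' = (-0.8639, -0.1058, -0.4866, -0.0753)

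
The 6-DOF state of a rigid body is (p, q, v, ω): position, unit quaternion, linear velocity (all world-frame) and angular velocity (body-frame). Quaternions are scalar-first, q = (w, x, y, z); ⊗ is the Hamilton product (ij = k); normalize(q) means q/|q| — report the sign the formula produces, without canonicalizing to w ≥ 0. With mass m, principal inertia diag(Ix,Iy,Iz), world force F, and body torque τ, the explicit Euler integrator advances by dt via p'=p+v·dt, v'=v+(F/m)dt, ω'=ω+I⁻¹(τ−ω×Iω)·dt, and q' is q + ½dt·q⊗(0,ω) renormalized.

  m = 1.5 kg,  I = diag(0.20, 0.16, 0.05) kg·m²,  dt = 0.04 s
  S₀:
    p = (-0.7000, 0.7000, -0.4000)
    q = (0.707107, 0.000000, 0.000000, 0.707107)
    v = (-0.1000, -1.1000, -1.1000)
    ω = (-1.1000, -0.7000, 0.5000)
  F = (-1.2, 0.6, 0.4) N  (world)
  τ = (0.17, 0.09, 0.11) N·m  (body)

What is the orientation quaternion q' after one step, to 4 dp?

q' = (0.6998, -0.0057, -0.0254, 0.7139)

Hamilton product q⊗(0,ω) = (-0.3535535, -0.2828428, -1.2727926, 0.3535535)
q + ½dt·q⊗(0,ω), renormalized = (0.6998, -0.0057, -0.0254, 0.7139)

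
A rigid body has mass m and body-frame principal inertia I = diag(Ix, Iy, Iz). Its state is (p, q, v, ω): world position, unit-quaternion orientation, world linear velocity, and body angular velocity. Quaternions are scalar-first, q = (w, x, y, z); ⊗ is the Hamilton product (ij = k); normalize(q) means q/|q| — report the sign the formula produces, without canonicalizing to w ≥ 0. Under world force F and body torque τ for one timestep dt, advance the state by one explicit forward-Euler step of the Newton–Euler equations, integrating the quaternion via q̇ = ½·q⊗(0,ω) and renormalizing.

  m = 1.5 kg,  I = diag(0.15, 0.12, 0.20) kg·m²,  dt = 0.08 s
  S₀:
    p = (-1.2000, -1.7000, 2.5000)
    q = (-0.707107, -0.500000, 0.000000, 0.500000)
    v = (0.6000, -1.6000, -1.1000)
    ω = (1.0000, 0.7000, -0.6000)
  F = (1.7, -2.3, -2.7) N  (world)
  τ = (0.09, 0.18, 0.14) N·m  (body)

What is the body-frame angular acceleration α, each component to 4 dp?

α = (0.8240, 1.2500, 0.8050)

precession coupling ω×(Iω) = (-0.0336, 0.0300, -0.0210)
(τ − ω×Iω)/I = (0.8240, 1.2500, 0.8050)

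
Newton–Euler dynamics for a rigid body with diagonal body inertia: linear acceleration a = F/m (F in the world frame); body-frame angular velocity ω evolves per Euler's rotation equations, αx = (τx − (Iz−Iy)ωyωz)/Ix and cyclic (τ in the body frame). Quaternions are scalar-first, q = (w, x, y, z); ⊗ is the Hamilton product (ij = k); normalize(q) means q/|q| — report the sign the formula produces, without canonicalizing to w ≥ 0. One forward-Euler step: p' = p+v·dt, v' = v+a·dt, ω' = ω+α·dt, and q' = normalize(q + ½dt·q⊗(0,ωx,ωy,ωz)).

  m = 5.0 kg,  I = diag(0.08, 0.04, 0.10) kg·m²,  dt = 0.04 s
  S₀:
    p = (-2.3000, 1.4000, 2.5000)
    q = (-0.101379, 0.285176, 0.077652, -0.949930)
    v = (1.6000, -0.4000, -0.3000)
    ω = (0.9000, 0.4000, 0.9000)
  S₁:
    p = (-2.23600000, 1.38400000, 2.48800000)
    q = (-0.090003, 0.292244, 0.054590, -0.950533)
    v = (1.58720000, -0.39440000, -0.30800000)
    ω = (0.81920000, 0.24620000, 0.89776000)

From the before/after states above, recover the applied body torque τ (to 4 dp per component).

τ = (-0.1400, -0.1700, -0.0200)

ω₁ − ω₀ = (-0.08080000, -0.15380000, -0.00224000)
I·α + gyro = (-0.1400, -0.1700, -0.0200)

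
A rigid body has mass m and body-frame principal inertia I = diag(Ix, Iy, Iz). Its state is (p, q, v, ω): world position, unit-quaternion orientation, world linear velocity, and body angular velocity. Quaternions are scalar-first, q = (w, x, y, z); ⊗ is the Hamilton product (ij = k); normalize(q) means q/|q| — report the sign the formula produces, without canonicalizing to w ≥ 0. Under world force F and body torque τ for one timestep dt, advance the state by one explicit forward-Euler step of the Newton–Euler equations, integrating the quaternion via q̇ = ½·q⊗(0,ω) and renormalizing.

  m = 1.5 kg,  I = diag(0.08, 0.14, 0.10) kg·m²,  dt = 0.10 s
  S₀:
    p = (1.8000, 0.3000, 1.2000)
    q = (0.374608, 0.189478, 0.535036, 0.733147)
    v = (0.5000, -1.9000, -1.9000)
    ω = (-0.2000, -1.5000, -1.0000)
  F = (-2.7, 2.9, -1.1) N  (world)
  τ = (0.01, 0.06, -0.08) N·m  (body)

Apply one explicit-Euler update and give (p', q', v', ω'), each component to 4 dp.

p' = (1.8500, 0.1100, 1.0100)
q' = (0.4514, 0.2131, 0.5070, 0.7027)
v' = (0.3200, -1.7067, -1.9733)
ω' = (-0.1125, -1.4543, -1.0980)

linear accel F/m = (-1.8000, 1.9333, -0.7333)
new position p' = (1.8500, 0.1100, 1.0100)
v' = v + a·dt = (0.3200, -1.7067, -1.9733)
α = I⁻¹(τ − ω×Iω) = (0.8750, 0.4571, -0.9800)
new body rate ω' = (-0.1125, -1.4543, -1.0980)
Hamilton product q⊗(0,ω) = (1.5735966, 0.4897629, -0.5190634, -0.5518178)
q' = normalize(q + ½dt·q⊗(0,ω)) = (0.4514, 0.2131, 0.5070, 0.7027)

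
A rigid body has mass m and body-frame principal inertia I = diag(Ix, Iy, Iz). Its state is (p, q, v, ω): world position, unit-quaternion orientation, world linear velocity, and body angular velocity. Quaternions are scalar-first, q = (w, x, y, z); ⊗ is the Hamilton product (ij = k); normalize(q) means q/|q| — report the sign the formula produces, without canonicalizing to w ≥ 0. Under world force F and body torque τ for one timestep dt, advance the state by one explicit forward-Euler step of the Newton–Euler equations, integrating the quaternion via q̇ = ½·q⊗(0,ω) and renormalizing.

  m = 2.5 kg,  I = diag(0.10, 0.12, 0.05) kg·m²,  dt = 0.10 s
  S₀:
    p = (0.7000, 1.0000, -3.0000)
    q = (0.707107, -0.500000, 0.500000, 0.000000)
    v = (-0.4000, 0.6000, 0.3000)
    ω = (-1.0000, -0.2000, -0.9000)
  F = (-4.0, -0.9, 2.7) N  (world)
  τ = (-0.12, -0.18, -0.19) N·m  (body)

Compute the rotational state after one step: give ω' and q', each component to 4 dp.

ω' = (-1.1074, -0.3875, -1.2880)
q' = (0.6855, -0.5566, 0.4693, -0.0018)

precession coupling ω×(Iω) = (-0.0126, 0.0450, 0.0040)
angular accel α = (-1.0740, -1.8750, -3.8800)
ω + α·dt = (-1.1074, -0.3875, -1.2880)
q⊗(0,ω) = (-0.4000000, -1.1571070, -0.5914214, -0.0363963)
q + ½dt·q⊗(0,ω), renormalized = (0.6855, -0.5566, 0.4693, -0.0018)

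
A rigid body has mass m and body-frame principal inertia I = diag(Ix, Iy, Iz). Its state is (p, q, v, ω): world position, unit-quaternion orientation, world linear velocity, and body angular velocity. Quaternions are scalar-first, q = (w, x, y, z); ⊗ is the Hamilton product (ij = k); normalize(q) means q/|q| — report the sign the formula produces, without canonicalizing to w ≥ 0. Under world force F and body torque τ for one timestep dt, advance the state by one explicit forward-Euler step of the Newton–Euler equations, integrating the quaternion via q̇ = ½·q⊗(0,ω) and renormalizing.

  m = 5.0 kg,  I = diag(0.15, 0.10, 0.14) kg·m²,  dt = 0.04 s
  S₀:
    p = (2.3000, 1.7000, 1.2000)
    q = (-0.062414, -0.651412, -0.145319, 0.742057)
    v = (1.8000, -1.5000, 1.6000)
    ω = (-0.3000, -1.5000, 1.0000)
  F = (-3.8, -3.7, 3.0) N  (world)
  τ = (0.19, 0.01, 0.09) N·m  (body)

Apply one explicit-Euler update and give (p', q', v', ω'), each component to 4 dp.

angular accel α = (1.6667, 0.1300, 0.8036)
new body rate ω' = (-0.2333, -1.4948, 1.0321)
2q̇ = q⊗(0,ω) = (-1.1554591, 0.9864907, 0.5224159, 0.8711083)
updated quaternion q' = (-0.0855, -0.6313, -0.1348, 0.7590)
new position p' = (2.3720, 1.6400, 1.2640)
new velocity v' = (1.7696, -1.5296, 1.6240)

p' = (2.3720, 1.6400, 1.2640)
q' = (-0.0855, -0.6313, -0.1348, 0.7590)
v' = (1.7696, -1.5296, 1.6240)
ω' = (-0.2333, -1.4948, 1.0321)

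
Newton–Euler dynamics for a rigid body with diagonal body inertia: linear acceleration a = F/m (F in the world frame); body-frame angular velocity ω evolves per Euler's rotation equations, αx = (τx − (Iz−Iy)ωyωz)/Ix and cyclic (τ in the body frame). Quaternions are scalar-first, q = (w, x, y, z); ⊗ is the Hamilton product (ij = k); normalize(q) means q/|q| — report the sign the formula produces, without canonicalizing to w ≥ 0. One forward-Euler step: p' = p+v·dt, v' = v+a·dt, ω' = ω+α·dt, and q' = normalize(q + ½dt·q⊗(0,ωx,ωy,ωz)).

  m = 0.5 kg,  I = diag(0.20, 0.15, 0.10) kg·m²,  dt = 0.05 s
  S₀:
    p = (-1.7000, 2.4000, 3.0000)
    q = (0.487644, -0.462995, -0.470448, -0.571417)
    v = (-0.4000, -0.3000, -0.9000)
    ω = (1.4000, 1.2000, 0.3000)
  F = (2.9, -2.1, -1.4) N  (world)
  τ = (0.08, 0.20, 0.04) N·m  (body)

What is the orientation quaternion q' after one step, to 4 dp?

q' = (0.5217, -0.4318, -0.4718, -0.5646)

q⊗(0,ω) = (1.3841557, 1.2272676, -0.0759125, 0.2493264)
q + ½dt·q⊗(0,ω), renormalized = (0.5217, -0.4318, -0.4718, -0.5646)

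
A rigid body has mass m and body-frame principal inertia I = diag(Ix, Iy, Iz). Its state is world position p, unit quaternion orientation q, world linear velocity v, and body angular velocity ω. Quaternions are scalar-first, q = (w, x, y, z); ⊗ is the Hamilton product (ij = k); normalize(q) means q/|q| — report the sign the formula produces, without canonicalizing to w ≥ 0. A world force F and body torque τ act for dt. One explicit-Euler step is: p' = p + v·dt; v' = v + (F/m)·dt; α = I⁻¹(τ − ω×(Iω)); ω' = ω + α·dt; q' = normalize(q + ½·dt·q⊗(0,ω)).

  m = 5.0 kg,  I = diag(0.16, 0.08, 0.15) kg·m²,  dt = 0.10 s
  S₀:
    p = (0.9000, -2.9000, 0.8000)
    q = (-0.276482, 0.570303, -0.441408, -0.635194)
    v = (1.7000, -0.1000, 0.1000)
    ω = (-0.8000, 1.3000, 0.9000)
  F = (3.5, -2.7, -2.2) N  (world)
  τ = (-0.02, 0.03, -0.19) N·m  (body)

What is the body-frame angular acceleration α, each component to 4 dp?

α = (-0.6369, 0.4650, -1.8213)

ω×(Iω) gyroscopic = (0.0819, -0.0072, 0.0832)
angular accel α = (-0.6369, 0.4650, -1.8213)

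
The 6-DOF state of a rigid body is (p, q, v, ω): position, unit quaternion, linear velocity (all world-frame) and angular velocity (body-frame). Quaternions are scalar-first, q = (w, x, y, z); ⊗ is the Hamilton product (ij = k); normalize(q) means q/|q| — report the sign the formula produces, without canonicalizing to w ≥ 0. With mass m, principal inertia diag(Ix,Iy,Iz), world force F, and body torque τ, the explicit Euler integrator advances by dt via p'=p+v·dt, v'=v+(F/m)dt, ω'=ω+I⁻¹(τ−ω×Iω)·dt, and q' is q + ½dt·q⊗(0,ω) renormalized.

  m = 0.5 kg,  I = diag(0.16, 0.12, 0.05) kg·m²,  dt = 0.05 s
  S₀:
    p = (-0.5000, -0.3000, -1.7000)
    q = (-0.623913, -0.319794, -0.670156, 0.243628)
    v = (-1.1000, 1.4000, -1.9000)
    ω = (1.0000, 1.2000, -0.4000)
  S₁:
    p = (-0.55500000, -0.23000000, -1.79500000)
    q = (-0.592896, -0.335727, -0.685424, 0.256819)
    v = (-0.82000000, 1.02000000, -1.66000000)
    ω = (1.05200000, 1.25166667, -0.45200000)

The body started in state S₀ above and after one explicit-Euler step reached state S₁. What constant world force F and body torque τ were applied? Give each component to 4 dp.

F = (2.8000, -3.8000, 2.4000)
τ = (0.2000, 0.0800, -0.1000)

ω₁ − ω₀ = (0.05200000, 0.05166667, -0.05200000)
gyro term ω₀×Iω₀ = (0.0336, -0.0440, -0.0480)
applied torque τ = (0.2000, 0.0800, -0.1000)
velocity change Δv = (0.28000000, -0.38000000, 0.24000000)
applied force F = (2.8000, -3.8000, 2.4000)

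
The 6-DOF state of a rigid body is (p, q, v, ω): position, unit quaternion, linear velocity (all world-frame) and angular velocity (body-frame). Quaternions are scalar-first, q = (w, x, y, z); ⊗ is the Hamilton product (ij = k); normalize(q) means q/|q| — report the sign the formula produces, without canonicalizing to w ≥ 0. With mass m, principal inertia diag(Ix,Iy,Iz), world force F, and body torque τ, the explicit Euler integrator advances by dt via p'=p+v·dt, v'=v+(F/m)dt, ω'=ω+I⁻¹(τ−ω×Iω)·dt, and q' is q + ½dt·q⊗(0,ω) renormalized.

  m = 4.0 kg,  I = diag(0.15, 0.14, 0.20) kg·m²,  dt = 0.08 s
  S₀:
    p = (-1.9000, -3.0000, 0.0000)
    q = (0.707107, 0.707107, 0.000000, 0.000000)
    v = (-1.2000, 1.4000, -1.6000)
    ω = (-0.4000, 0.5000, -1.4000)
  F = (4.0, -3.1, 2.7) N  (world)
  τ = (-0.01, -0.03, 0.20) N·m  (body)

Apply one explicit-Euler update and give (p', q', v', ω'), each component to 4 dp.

α = I⁻¹(τ − ω×Iω) = (0.2133, -0.0143, 0.9900)
new body rate ω' = (-0.3829, 0.4989, -1.3208)
Hamilton product q⊗(0,ω) = (0.2828428, -0.2828428, 1.3435033, -0.6363963)
q' = normalize(q + ½dt·q⊗(0,ω)) = (0.7171, 0.6945, 0.0536, -0.0254)
a = (1.0000, -0.7750, 0.6750)
p' = p + v·dt = (-1.9960, -2.8880, -0.1280)
v' = v + a·dt = (-1.1200, 1.3380, -1.5460)

p' = (-1.9960, -2.8880, -0.1280)
q' = (0.7171, 0.6945, 0.0536, -0.0254)
v' = (-1.1200, 1.3380, -1.5460)
ω' = (-0.3829, 0.4989, -1.3208)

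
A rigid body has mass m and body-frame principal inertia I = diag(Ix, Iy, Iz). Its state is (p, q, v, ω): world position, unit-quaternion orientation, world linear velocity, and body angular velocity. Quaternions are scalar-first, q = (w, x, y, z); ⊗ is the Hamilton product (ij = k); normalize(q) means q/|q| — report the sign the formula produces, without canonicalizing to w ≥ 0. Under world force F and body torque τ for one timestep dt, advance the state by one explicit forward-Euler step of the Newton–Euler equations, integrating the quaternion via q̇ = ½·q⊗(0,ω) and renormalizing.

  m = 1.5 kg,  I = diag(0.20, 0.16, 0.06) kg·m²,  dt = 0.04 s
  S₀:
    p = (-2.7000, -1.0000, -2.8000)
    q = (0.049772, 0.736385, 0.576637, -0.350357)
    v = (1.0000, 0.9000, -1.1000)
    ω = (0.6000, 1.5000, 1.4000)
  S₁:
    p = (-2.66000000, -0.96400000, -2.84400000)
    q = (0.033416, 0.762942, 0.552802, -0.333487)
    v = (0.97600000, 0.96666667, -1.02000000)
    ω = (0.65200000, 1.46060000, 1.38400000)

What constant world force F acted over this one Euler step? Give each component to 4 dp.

Δv = v₁−v₀ = (-0.02400000, 0.06666667, 0.08000000)
m·(v₁−v₀)/dt = (-0.9000, 2.5000, 3.0000)

F = (-0.9000, 2.5000, 3.0000)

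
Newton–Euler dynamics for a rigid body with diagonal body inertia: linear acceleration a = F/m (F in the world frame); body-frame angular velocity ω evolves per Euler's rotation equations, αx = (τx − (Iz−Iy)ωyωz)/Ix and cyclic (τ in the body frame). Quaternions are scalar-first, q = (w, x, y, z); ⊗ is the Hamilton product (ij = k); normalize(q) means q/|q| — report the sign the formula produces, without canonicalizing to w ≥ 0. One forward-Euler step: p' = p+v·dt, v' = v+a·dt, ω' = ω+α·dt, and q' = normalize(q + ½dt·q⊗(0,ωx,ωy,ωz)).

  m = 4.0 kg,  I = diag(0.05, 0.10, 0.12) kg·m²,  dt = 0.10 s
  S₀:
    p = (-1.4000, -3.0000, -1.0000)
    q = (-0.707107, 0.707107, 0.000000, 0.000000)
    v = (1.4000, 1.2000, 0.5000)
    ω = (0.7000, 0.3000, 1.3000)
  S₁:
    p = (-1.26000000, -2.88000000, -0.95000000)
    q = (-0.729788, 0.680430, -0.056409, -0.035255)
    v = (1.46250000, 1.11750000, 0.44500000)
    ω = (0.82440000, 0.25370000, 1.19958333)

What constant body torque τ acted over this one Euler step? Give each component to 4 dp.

τ = (0.0700, -0.1100, -0.1100)

rate change Δω = (0.12440000, -0.04630000, -0.10041667)
ω₀×(Iω₀) = (0.0078, -0.0637, 0.0105)
τ = I·(Δω/dt) + ω₀×(Iω₀) = (0.0700, -0.1100, -0.1100)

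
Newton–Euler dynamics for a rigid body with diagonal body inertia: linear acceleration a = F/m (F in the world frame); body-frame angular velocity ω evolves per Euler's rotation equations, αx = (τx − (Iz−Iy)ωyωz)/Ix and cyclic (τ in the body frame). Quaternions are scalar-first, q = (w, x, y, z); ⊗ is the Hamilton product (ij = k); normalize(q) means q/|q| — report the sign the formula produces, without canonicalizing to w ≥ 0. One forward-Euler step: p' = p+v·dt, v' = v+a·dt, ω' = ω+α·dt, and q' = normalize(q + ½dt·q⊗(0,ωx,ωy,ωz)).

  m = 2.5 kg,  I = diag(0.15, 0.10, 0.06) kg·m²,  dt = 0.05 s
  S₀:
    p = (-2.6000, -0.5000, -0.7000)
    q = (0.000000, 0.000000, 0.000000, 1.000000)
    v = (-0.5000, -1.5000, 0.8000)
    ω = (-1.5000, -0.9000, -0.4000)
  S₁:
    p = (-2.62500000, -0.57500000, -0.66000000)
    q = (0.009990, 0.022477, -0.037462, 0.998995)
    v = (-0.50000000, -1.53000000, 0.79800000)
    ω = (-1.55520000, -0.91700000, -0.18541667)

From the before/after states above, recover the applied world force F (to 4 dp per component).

F = (0.0000, -1.5000, -0.1000)

v₁ − v₀ = (0.00000000, -0.03000000, -0.00200000)
applied force F = (0.0000, -1.5000, -0.1000)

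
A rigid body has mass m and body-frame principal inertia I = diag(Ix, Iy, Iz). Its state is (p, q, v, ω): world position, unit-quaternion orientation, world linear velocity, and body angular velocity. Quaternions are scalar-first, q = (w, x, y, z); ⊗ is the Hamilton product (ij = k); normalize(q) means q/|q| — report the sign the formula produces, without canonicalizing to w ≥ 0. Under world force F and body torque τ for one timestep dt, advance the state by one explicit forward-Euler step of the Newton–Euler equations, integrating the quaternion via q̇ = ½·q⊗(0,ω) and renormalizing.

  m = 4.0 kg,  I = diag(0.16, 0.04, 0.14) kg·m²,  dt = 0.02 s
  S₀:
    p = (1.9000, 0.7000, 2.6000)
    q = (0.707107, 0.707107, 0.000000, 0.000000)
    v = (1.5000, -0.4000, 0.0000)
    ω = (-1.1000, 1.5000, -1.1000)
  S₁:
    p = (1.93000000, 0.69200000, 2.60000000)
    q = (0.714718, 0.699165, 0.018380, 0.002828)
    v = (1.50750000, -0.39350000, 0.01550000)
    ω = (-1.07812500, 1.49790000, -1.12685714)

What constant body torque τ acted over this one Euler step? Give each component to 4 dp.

τ = (0.0100, 0.0200, 0.0100)

Δω = ω₁−ω₀ = (0.02187500, -0.00210000, -0.02685714)
τ = I·(Δω/dt) + ω₀×(Iω₀) = (0.0100, 0.0200, 0.0100)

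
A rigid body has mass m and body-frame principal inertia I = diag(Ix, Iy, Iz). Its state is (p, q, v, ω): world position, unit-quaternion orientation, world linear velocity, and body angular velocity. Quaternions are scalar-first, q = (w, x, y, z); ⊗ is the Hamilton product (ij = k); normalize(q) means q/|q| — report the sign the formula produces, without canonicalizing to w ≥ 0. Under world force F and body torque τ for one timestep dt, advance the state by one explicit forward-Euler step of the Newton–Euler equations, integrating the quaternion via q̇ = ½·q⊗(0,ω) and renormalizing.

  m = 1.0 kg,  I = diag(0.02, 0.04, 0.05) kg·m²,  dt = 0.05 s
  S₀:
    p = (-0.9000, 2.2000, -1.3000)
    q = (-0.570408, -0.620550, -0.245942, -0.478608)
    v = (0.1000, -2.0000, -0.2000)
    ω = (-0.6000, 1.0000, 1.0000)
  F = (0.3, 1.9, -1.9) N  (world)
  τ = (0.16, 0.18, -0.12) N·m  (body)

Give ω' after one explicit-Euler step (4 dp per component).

ω' = (-0.2250, 1.2025, 0.8920)

(τ − ω×Iω)/I = (7.5000, 4.0500, -2.1600)
ω + α·dt = (-0.2250, 1.2025, 0.8920)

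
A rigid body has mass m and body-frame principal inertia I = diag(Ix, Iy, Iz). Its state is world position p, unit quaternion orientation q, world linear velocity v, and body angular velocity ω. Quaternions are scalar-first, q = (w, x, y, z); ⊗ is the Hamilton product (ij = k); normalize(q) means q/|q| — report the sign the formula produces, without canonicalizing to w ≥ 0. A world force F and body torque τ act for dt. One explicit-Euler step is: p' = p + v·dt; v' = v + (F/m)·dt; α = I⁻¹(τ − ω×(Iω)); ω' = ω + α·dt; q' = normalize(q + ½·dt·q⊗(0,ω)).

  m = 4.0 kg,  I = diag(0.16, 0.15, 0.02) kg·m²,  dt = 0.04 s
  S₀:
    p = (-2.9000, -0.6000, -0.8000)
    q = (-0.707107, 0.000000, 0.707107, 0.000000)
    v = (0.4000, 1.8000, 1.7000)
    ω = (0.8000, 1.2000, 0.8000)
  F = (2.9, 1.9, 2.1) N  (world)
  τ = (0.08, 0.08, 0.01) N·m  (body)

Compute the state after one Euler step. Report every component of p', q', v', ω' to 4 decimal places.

gyro term ω×Iω = (-0.1248, 0.0896, -0.0096)
α = I⁻¹(τ − ω×Iω) = (1.2800, -0.0640, 0.9800)
new body rate ω' = (0.8512, 1.1974, 0.8392)
Hamilton product q⊗(0,ω) = (-0.8485284, 0.0000000, -0.8485284, -1.1313712)
q' = normalize(q + ½dt·q⊗(0,ω)) = (-0.7237, 0.0000, 0.6898, -0.0226)
linear accel F/m = (0.7250, 0.4750, 0.5250)
p + v·dt = (-2.8840, -0.5280, -0.7320)
new velocity v' = (0.4290, 1.8190, 1.7210)

p' = (-2.8840, -0.5280, -0.7320)
q' = (-0.7237, 0.0000, 0.6898, -0.0226)
v' = (0.4290, 1.8190, 1.7210)
ω' = (0.8512, 1.1974, 0.8392)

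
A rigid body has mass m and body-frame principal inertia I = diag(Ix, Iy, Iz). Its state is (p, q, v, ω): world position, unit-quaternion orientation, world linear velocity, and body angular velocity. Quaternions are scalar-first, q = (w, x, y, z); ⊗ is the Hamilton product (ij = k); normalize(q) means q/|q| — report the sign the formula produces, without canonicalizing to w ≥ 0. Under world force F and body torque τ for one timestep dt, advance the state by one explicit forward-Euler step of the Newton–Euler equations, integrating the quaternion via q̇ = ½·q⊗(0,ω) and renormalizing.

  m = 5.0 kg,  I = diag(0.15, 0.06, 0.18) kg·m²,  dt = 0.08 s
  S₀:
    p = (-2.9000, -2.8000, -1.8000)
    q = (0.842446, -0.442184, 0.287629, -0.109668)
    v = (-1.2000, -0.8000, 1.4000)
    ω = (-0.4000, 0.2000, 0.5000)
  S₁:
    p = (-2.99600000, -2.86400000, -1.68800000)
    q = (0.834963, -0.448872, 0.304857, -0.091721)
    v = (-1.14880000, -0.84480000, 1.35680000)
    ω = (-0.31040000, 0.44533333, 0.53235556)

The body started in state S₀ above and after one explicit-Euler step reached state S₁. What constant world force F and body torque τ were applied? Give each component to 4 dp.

Δv = v₁−v₀ = (0.05120000, -0.04480000, -0.04320000)
applied force F = (3.2000, -2.8000, -2.7000)
Δω = ω₁−ω₀ = (0.08960000, 0.24533333, 0.03235556)
applied torque τ = (0.1800, 0.1900, 0.0800)

F = (3.2000, -2.8000, -2.7000)
τ = (0.1800, 0.1900, 0.0800)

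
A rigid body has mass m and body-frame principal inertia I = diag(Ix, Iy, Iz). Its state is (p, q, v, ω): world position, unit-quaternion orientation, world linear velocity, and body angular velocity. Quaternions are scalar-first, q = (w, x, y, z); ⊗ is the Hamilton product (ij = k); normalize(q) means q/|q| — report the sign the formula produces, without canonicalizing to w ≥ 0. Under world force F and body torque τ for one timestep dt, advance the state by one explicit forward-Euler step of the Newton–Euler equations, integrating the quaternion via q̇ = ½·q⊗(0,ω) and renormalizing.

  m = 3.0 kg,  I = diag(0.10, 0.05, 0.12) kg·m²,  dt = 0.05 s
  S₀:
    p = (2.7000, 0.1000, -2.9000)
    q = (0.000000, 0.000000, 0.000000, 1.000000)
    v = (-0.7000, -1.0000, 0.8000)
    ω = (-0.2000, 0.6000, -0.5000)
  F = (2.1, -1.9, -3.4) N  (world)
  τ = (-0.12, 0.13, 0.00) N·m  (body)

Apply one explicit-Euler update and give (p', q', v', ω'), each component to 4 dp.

p' = (2.6650, 0.0500, -2.8600)
q' = (0.0125, -0.0150, -0.0050, 0.9998)
v' = (-0.6650, -1.0317, 0.7433)
ω' = (-0.2495, 0.7320, -0.5025)

p' = p + v·dt = (2.6650, 0.0500, -2.8600)
v + (F/m)dt = (-0.6650, -1.0317, 0.7433)
(τ − ω×Iω)/I = (-0.9900, 2.6400, -0.0500)
ω + α·dt = (-0.2495, 0.7320, -0.5025)
2q̇ = q⊗(0,ω) = (0.5000000, -0.6000000, -0.2000000, 0.0000000)
q' = normalize(q + ½dt·q⊗(0,ω)) = (0.0125, -0.0150, -0.0050, 0.9998)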